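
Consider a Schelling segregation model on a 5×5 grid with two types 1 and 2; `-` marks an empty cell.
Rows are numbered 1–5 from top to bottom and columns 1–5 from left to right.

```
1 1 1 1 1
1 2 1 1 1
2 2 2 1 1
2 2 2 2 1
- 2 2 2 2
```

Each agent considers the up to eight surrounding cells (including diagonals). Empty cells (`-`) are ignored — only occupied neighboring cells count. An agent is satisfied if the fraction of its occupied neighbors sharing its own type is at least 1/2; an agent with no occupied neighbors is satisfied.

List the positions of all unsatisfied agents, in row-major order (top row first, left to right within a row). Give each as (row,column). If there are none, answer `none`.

(2,1), (2,2), (4,5)

(1,1)1 2/3 ✓
(1,2)1 4/5 ✓
(1,3)1 4/5 ✓
(1,4)1 5/5 ✓
(1,5)1 3/3 ✓
(2,1)1 2/5 ✗
(2,2)2 3/8 ✗
(2,3)1 5/8 ✓
(2,4)1 7/8 ✓
(2,5)1 5/5 ✓
(3,1)2 4/5 ✓
(3,2)2 6/8 ✓
(3,3)2 5/8 ✓
(3,4)1 5/8 ✓
(3,5)1 4/5 ✓
(4,1)2 4/4 ✓
(4,2)2 7/7 ✓
(4,3)2 7/8 ✓
(4,4)2 5/8 ✓
(4,5)1 2/5 ✗
(5,2)2 4/4 ✓
(5,3)2 5/5 ✓
(5,4)2 4/5 ✓
(5,5)2 2/3 ✓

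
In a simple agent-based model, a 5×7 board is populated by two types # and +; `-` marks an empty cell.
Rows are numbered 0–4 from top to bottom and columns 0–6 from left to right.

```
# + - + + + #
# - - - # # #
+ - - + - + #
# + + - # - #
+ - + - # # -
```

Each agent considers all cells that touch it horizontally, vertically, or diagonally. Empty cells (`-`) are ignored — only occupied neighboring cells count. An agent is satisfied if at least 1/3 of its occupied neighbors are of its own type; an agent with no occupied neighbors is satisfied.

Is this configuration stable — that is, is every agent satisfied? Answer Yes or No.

No

Row 0: (0,0)# 1/2 ✓ · (0,1)+ 0/2 ✗ · (0,3)+ 1/2 ✓ · (0,4)+ 2/4 ✓ · (0,5)+ 1/5 ✗ · (0,6)# 2/3 ✓
Row 1: (1,0)# 1/3 ✓ · (1,4)# 1/6 ✗ · (1,5)# 4/7 ✓ · (1,6)# 3/5 ✓
Row 2: (2,0)+ 1/3 ✓ · (2,3)+ 1/3 ✓ · (2,5)+ 0/6 ✗ · (2,6)# 3/4 ✓
Row 3: (3,0)# 0/3 ✗ · (3,1)+ 4/5 ✓ · (3,2)+ 3/3 ✓ · (3,4)# 2/4 ✓ · (3,6)# 2/3 ✓
Row 4: (4,0)+ 1/2 ✓ · (4,2)+ 2/2 ✓ · (4,4)# 2/2 ✓ · (4,5)# 3/3 ✓
For instance (0,1) has only 0/2 same-type neighbors, below 1/3.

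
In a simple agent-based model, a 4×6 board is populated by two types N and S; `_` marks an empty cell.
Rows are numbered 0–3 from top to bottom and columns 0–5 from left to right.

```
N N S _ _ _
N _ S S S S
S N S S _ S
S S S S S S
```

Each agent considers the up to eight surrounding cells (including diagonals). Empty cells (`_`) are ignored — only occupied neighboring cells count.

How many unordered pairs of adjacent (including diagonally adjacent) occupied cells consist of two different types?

Scan each occupied cell's neighbors to the right and below (and the two forward diagonals) so each pair is counted once.
From row 0: 2 unlike of 7 pairs (running 2/7).
From row 1: 2 unlike of 13 pairs (running 4/20).
From row 2: 5 unlike of 16 pairs (running 9/36).
From row 3: 0 unlike of 5 pairs (running 9/41).
Total adjacent occupied pairs: 41; unlike-type pairs: 9.

9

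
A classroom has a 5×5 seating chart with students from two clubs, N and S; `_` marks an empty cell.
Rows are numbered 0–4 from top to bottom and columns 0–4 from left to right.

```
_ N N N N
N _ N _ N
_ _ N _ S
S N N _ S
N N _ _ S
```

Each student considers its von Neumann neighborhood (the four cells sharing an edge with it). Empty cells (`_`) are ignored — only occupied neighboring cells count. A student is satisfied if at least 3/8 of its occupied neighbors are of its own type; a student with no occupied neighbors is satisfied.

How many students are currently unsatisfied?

Row 0: (0,1)N 1/1 ok · (0,2)N 3/3 ok · (0,3)N 2/2 ok · (0,4)N 2/2 ok
Row 1: (1,0)N 0/0 ok · (1,2)N 2/2 ok · (1,4)N 1/2 ok
Row 2: (2,2)N 2/2 ok · (2,4)S 1/2 ok
Row 3: (3,0)S 0/2 unhappy · (3,1)N 2/3 ok · (3,2)N 2/2 ok · (3,4)S 2/2 ok
Row 4: (4,0)N 1/2 ok · (4,1)N 2/2 ok · (4,4)S 1/1 ok
Unsatisfied: (3,0) — 1 in total.

1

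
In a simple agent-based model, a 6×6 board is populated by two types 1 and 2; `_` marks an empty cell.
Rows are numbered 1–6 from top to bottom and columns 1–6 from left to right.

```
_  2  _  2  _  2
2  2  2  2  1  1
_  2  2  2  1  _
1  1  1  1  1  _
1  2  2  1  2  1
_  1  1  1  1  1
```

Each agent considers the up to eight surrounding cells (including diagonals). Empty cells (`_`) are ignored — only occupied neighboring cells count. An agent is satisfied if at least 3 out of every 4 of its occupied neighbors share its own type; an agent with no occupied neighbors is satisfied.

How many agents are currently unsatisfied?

(1,2)2 3/3 satisfied
(1,4)2 2/3 not
(1,6)2 0/2 not
(2,1)2 3/3 satisfied
(2,2)2 5/5 satisfied
(2,3)2 7/7 satisfied
(2,4)2 4/6 not
(2,5)1 2/6 not
(2,6)1 2/3 not
(3,2)2 4/7 not
(3,3)2 5/8 not
(3,4)2 3/8 not
(3,5)1 4/6 not
(4,1)1 2/4 not
(4,2)1 3/7 not
(4,3)1 3/8 not
(4,4)1 4/8 not
(4,5)1 4/6 not
(5,1)1 3/4 satisfied
(5,2)2 1/7 not
(5,3)2 1/8 not
(5,4)1 6/8 satisfied
(5,5)2 0/7 not
(5,6)1 3/4 satisfied
(6,2)1 2/4 not
(6,3)1 3/5 not
(6,4)1 3/5 not
(6,5)1 4/5 satisfied
(6,6)1 2/3 not
Unsatisfied: (1,4), (1,6), (2,4), (2,5), (2,6), (3,2), (3,3), (3,4), (3,5), (4,1), (4,2), (4,3), (4,4), (4,5), (5,2), (5,3), (5,5), (6,2), (6,3), (6,4), (6,6) — 21 in total.

21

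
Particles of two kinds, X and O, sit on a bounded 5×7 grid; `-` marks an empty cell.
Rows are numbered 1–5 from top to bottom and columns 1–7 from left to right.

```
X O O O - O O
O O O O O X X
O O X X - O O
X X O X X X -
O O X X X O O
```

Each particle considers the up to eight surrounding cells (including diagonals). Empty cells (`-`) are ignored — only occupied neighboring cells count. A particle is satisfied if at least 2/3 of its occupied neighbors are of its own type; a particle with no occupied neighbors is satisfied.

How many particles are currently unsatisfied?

(1,1)X 0/3 ✗
(1,2)O 4/5 ✓
(1,3)O 5/5 ✓
(1,4)O 4/4 ✓
(1,6)O 2/4 ✗
(1,7)O 1/3 ✗
(2,1)O 4/5 ✓
(2,2)O 6/8 ✓
(2,3)O 6/8 ✓
(2,4)O 4/6 ✓
(2,5)O 4/6 ✓
(2,6)X 1/6 ✗
(2,7)X 1/5 ✗
(3,1)O 3/5 ✗
(3,2)O 5/8 ✗
(3,3)X 3/8 ✗
(3,4)X 3/7 ✗
(3,6)O 2/6 ✗
(3,7)O 1/4 ✗
(4,1)X 1/5 ✗
(4,2)X 3/8 ✗
(4,3)O 2/8 ✗
(4,4)X 6/7 ✓
(4,5)X 5/7 ✓
(4,6)X 2/6 ✗
(5,1)O 1/3 ✗
(5,2)O 2/5 ✗
(5,3)X 3/5 ✗
(5,4)X 4/5 ✓
(5,5)X 4/5 ✓
(5,6)O 1/4 ✗
(5,7)O 1/2 ✗
Unsatisfied: (1,1), (1,6), (1,7), (2,6), (2,7), (3,1), (3,2), (3,3), (3,4), (3,6), (3,7), (4,1), (4,2), (4,3), (4,6), (5,1), (5,2), (5,3), (5,6), (5,7) — 20 in total.

20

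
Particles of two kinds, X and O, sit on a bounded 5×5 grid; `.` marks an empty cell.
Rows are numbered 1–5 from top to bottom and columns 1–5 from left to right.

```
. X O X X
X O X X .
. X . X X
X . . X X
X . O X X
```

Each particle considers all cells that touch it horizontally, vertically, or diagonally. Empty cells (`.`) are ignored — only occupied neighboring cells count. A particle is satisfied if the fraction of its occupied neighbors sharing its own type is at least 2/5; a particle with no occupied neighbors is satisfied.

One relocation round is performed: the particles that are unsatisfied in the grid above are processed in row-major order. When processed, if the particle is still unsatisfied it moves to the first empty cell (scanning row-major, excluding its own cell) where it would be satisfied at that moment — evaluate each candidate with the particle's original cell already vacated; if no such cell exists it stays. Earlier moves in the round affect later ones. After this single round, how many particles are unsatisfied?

3

Initially unsatisfied (in order): (1,3), (2,2), (5,3).
  (1,3): no empty cell satisfies it; stays.
  (2,2): no empty cell satisfies it; stays.
  (5,3): no empty cell satisfies it; stays.
Resulting grid:
. X O X X
X O X X .
. X . X X
X . . X X
X . O X X
Unsatisfied now: (1,3), (2,2), (5,3).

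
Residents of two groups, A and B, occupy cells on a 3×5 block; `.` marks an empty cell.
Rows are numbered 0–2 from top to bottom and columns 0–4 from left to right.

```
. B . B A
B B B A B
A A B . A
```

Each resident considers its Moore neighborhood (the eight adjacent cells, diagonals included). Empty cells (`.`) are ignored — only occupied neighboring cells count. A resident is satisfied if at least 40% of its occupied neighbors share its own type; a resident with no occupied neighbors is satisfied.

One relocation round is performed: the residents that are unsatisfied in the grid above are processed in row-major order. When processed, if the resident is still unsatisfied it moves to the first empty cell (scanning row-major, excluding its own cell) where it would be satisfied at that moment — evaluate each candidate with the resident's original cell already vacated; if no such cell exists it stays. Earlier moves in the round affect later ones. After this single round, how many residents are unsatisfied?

1

Initially unsatisfied (in order): (0,4), (1,3), (1,4), (2,0), (2,1).
  (0,4) → (2,3).
  (1,3): no empty cell satisfies it; stays.
  (1,4) → (0,0).
  (2,0) → (0,4).
  (2,1) → (1,4).
Resulting grid:
B B . B A
B B B A A
. . B A A
Unsatisfied now: (0,3).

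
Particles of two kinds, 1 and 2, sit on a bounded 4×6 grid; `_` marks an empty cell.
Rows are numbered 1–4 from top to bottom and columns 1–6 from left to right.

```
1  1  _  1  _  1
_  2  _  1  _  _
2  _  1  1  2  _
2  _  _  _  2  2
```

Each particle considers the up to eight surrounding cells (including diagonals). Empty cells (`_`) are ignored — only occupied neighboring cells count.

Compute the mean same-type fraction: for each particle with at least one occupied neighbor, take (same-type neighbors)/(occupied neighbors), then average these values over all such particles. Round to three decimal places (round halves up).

Row 1: (1,1)1 1/2 · (1,2)1 1/2 · (1,4)1 1/1 · (1,6)1 — no occupied neighbors
Row 2: (2,2)2 1/4 · (2,4)1 3/4
Row 3: (3,1)2 2/2 · (3,3)1 2/3 · (3,4)1 2/4 · (3,5)2 2/4
Row 4: (4,1)2 1/1 · (4,5)2 2/3 · (4,6)2 2/2
Sum over 12 particles: 1/2 + 1/2 + 1/1 + 1/4 + 3/4 + 2/2 + 2/3 + 2/4 + 2/4 + 1/1 + 2/3 + 2/2 = 25/3; mean = 25/3 ÷ 12 = 25/36 = 0.694444… → 0.694.

0.694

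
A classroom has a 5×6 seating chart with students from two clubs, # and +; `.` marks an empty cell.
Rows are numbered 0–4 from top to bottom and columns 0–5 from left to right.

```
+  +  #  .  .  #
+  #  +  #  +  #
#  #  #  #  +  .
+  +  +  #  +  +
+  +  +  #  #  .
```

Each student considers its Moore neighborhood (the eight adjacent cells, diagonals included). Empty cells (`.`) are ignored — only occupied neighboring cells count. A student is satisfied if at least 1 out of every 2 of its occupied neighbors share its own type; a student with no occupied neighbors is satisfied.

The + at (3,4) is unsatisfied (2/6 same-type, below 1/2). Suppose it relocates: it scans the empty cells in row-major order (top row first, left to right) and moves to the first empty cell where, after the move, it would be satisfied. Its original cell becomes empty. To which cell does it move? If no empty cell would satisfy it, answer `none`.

(0,3)

Vacating (3,4). Empty cells in order:
  (0,3): 2/4 same-type → satisfied — stop here.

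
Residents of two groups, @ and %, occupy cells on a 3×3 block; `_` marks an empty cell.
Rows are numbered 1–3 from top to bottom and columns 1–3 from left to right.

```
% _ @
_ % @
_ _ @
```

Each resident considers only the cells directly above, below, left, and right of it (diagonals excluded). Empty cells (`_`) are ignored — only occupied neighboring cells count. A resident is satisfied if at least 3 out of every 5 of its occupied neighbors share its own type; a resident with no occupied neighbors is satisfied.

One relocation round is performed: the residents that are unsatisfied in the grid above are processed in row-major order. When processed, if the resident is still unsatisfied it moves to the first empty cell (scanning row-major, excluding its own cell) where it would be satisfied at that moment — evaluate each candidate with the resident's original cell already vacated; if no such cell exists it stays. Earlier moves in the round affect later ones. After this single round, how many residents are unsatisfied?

Initially unsatisfied (in order): (2,2).
  (2,2) → (2,1).
Resulting grid:
% _ @
% _ @
_ _ @
All satisfied now.

0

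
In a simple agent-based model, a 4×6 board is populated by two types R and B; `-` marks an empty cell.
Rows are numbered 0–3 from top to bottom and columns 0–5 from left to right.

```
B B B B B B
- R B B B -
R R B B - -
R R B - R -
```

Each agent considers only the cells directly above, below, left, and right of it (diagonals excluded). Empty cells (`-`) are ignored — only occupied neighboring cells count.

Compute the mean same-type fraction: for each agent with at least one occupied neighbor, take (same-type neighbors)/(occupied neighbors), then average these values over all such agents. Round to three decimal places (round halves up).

0.848

Row 0: (0,0)B 1/1 · (0,1)B 2/3 · (0,2)B 3/3 · (0,3)B 3/3 · (0,4)B 3/3 · (0,5)B 1/1
Row 1: (1,1)R 1/3 · (1,2)B 3/4 · (1,3)B 4/4 · (1,4)B 2/2
Row 2: (2,0)R 2/2 · (2,1)R 3/4 · (2,2)B 3/4 · (2,3)B 2/2
Row 3: (3,0)R 2/2 · (3,1)R 2/3 · (3,2)B 1/2 · (3,4)R — no occupied neighbors
Sum over 17 agents: 1/1 + 2/3 + 3/3 + 3/3 + 3/3 + 1/1 + 1/3 + 3/4 + 4/4 + 2/2 + 2/2 + 3/4 + 3/4 + 2/2 + 2/2 + 2/3 + 1/2 = 173/12; mean = 173/12 ÷ 17 = 173/204 = 0.848039… → 0.848.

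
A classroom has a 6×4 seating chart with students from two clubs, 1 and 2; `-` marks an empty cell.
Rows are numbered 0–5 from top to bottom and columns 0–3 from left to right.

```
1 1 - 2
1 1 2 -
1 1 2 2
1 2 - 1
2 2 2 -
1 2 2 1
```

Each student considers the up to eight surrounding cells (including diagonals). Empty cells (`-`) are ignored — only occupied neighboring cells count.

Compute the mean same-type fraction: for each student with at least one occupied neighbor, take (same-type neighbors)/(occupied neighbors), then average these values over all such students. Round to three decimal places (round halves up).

(0,0)1 3/3
(0,1)1 3/4
(0,3)2 1/1
(1,0)1 5/5
(1,1)1 5/7
(1,2)2 3/6
(2,0)1 4/5
(2,1)1 4/7
(2,2)2 3/6
(2,3)2 2/3
(3,0)1 2/5
(3,1)2 4/7
(3,3)1 0/3
(4,0)2 3/5
(4,1)2 5/7
(4,2)2 4/6
(5,0)1 0/3
(5,1)2 4/5
(5,2)2 3/4
(5,3)1 0/2
Sum over 20 students: 3/3 + 3/4 + 1/1 + 5/5 + 5/7 + 3/6 + 4/5 + 4/7 + 3/6 + 2/3 + 2/5 + 4/7 + 0/3 + 3/5 + 5/7 + 4/6 + 0/3 + 4/5 + 3/4 + 0/2 = 2521/210; mean = 2521/210 ÷ 20 = 2521/4200 = 0.600238… → 0.600.

0.600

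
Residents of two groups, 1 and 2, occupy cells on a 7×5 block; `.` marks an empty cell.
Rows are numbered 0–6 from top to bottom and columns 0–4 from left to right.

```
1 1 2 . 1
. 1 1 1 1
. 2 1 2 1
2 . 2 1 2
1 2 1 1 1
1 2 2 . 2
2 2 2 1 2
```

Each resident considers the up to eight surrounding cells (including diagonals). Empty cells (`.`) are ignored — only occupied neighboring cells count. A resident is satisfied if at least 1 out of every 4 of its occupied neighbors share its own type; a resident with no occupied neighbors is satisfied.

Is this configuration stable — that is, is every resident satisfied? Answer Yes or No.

No

(0,0)1 2/2 satisfied
(0,1)1 3/4 satisfied
(0,2)2 0/4 not
(0,4)1 2/2 satisfied
(1,1)1 4/6 satisfied
(1,2)1 4/7 satisfied
(1,3)1 5/7 satisfied
(1,4)1 3/4 satisfied
(2,1)2 2/5 satisfied
(2,2)1 4/7 satisfied
(2,3)2 2/8 satisfied
(2,4)1 3/5 satisfied
(3,0)2 2/3 satisfied
(3,2)2 3/7 satisfied
(3,3)1 5/8 satisfied
(3,4)2 1/5 not
(4,0)1 1/4 satisfied
(4,1)2 4/7 satisfied
(4,2)1 2/6 satisfied
(4,3)1 3/7 satisfied
(4,4)1 2/4 satisfied
(5,0)1 1/5 not
(5,1)2 5/8 satisfied
(5,2)2 4/7 satisfied
(5,4)2 1/4 satisfied
(6,0)2 2/3 satisfied
(6,1)2 4/5 satisfied
(6,2)2 3/4 satisfied
(6,3)1 0/4 not
(6,4)2 1/2 satisfied
For instance (0,2) has only 0/4 same-type neighbors, below 1/4.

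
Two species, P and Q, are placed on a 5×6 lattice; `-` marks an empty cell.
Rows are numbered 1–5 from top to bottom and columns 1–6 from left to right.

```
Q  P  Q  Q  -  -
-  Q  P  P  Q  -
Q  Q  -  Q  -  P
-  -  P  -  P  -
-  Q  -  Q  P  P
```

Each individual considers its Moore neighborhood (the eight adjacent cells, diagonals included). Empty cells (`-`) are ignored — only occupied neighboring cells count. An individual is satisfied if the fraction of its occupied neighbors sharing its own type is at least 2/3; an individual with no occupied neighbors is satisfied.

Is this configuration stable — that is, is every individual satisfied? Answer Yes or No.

Row 1: (1,1)Q 1/2 unhappy · (1,2)P 1/4 unhappy · (1,3)Q 2/5 unhappy · (1,4)Q 2/4 unhappy
Row 2: (2,2)Q 4/6 ok · (2,3)P 2/7 unhappy · (2,4)P 1/5 unhappy · (2,5)Q 2/4 unhappy
Row 3: (3,1)Q 2/2 ok · (3,2)Q 2/4 unhappy · (3,4)Q 1/5 unhappy · (3,6)P 1/2 unhappy
Row 4: (4,3)P 0/4 unhappy · (4,5)P 3/5 unhappy
Row 5: (5,2)Q 0/1 unhappy · (5,4)Q 0/3 unhappy · (5,5)P 2/3 ok · (5,6)P 2/2 ok
For instance (1,1) has only 1/2 same-type neighbors, below 2/3.

No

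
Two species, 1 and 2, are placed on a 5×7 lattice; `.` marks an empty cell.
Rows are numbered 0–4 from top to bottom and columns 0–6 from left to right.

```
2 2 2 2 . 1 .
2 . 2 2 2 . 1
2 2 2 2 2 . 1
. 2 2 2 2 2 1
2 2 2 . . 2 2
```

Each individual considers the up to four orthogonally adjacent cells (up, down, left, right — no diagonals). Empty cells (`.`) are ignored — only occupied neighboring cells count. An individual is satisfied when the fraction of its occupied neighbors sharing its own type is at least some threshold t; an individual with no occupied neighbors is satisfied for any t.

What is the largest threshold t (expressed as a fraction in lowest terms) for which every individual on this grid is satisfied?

Row 0: (0,0)2 2/2 · (0,1)2 2/2 · (0,2)2 3/3 · (0,3)2 2/2 · (0,5)1 — no occupied neighbors
Row 1: (1,0)2 2/2 · (1,2)2 3/3 · (1,3)2 4/4 · (1,4)2 2/2 · (1,6)1 1/1
Row 2: (2,0)2 2/2 · (2,1)2 3/3 · (2,2)2 4/4 · (2,3)2 4/4 · (2,4)2 3/3 · (2,6)1 2/2
Row 3: (3,1)2 3/3 · (3,2)2 4/4 · (3,3)2 3/3 · (3,4)2 3/3 · (3,5)2 2/3 · (3,6)1 1/3
Row 4: (4,0)2 1/1 · (4,1)2 3/3 · (4,2)2 2/2 · (4,5)2 2/2 · (4,6)2 1/2
The smallest same-type fraction is 1/3 at (3,6), which reduces to 1/3. Any threshold above that leaves this individual unsatisfied.

1/3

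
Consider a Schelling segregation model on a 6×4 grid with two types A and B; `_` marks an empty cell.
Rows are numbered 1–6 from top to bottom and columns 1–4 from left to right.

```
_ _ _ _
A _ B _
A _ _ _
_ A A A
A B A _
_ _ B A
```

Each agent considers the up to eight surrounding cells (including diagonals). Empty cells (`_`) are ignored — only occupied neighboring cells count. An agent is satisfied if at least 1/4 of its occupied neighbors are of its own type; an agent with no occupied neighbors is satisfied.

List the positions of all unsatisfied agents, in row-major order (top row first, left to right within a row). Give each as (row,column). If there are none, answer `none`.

(2,1)A 1/1 satisfied
(2,3)B 0/0 satisfied
(3,1)A 2/2 satisfied
(4,2)A 4/5 satisfied
(4,3)A 3/4 satisfied
(4,4)A 2/2 satisfied
(5,1)A 1/2 satisfied
(5,2)B 1/5 not
(5,3)A 4/6 satisfied
(6,3)B 1/3 satisfied
(6,4)A 1/2 satisfied

(5,2)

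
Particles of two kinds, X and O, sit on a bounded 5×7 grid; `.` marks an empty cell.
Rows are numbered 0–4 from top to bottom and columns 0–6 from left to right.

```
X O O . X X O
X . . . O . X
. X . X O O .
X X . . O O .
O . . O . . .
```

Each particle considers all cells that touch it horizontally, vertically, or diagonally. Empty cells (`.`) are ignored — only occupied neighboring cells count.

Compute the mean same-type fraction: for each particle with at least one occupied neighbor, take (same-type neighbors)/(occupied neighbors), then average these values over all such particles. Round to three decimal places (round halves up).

Row 0: (0,0)X 1/2 · (0,1)O 1/3 · (0,2)O 1/1 · (0,4)X 1/2 · (0,5)X 2/4 · (0,6)O 0/2
Row 1: (1,0)X 2/3 · (1,4)O 2/5 · (1,6)X 1/3
Row 2: (2,1)X 3/3 · (2,3)X 0/3 · (2,4)O 4/5 · (2,5)O 4/5
Row 3: (3,0)X 2/3 · (3,1)X 2/3 · (3,4)O 4/5 · (3,5)O 3/3
Row 4: (4,0)O 0/2 · (4,3)O 1/1
Sum over 19 particles: 1/2 + 1/3 + 1/1 + 1/2 + 2/4 + 0/2 + 2/3 + 2/5 + 1/3 + 3/3 + 0/3 + 4/5 + 4/5 + 2/3 + 2/3 + 4/5 + 3/3 + 0/2 + 1/1 = 329/30; mean = 329/30 ÷ 19 = 329/570 = 0.577192… → 0.577.

0.577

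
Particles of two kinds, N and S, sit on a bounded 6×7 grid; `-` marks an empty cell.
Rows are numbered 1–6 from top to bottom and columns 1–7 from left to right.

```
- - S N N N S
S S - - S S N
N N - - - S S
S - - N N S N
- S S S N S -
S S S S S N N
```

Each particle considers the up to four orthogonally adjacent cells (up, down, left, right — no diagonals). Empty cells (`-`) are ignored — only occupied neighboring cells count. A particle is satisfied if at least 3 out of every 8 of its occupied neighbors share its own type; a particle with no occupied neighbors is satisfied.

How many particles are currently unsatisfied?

12

(1,3)S 0/1 unhappy
(1,4)N 1/2 ok
(1,5)N 2/3 ok
(1,6)N 1/3 unhappy
(1,7)S 0/2 unhappy
(2,1)S 1/2 ok
(2,2)S 1/2 ok
(2,5)S 1/2 ok
(2,6)S 2/4 ok
(2,7)N 0/3 unhappy
(3,1)N 1/3 unhappy
(3,2)N 1/2 ok
(3,6)S 3/3 ok
(3,7)S 1/3 unhappy
(4,1)S 0/1 unhappy
(4,4)N 1/2 ok
(4,5)N 2/3 ok
(4,6)S 2/4 ok
(4,7)N 0/2 unhappy
(5,2)S 2/2 ok
(5,3)S 3/3 ok
(5,4)S 2/4 ok
(5,5)N 1/4 unhappy
(5,6)S 1/3 unhappy
(6,1)S 1/1 ok
(6,2)S 3/3 ok
(6,3)S 3/3 ok
(6,4)S 3/3 ok
(6,5)S 1/3 unhappy
(6,6)N 1/3 unhappy
(6,7)N 1/1 ok
Unsatisfied: (1,3), (1,6), (1,7), (2,7), (3,1), (3,7), (4,1), (4,7), (5,5), (5,6), (6,5), (6,6) — 12 in total.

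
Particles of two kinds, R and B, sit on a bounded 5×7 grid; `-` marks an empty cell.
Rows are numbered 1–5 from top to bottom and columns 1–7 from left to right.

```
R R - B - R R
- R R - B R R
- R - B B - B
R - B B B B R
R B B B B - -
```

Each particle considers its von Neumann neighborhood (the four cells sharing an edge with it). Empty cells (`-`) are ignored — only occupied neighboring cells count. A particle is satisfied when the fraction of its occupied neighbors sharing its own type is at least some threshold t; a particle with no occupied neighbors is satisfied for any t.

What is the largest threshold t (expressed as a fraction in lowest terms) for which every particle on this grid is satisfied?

0/1

(1,1)R 1/1
(1,2)R 2/2
(1,4)B — no occupied neighbors
(1,6)R 2/2
(1,7)R 2/2
(2,2)R 3/3
(2,3)R 1/1
(2,5)B 1/2
(2,6)R 2/3
(2,7)R 2/3
(3,2)R 1/1
(3,4)B 2/2
(3,5)B 3/3
(3,7)B 0/2
(4,1)R 1/1
(4,3)B 2/2
(4,4)B 4/4
(4,5)B 4/4
(4,6)B 1/2
(4,7)R 0/2
(5,1)R 1/2
(5,2)B 1/2
(5,3)B 3/3
(5,4)B 3/3
(5,5)B 2/2
The smallest same-type fraction is 0/2 at (3,7), which reduces to 0/1. Any threshold above that leaves this particle unsatisfied.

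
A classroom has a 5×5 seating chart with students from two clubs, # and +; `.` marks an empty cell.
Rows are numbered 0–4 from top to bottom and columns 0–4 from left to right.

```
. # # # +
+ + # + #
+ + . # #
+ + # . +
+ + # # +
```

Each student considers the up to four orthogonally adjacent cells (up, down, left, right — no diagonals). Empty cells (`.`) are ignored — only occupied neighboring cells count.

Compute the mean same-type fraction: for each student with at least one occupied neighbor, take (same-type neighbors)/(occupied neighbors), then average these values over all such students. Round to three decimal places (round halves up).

(0,1)# 1/2
(0,2)# 3/3
(0,3)# 1/3
(0,4)+ 0/2
(1,0)+ 2/2
(1,1)+ 2/4
(1,2)# 1/3
(1,3)+ 0/4
(1,4)# 1/3
(2,0)+ 3/3
(2,1)+ 3/3
(2,3)# 1/2
(2,4)# 2/3
(3,0)+ 3/3
(3,1)+ 3/4
(3,2)# 1/2
(3,4)+ 1/2
(4,0)+ 2/2
(4,1)+ 2/3
(4,2)# 2/3
(4,3)# 1/2
(4,4)+ 1/2
Sum over 22 students: 1/2 + 3/3 + 1/3 + 0/2 + 2/2 + 2/4 + 1/3 + 0/4 + 1/3 + 3/3 + 3/3 + 1/2 + 2/3 + 3/3 + 3/4 + 1/2 + 1/2 + 2/2 + 2/3 + 2/3 + 1/2 + 1/2 = 53/4; mean = 53/4 ÷ 22 = 53/88 = 0.602272… → 0.602.

0.602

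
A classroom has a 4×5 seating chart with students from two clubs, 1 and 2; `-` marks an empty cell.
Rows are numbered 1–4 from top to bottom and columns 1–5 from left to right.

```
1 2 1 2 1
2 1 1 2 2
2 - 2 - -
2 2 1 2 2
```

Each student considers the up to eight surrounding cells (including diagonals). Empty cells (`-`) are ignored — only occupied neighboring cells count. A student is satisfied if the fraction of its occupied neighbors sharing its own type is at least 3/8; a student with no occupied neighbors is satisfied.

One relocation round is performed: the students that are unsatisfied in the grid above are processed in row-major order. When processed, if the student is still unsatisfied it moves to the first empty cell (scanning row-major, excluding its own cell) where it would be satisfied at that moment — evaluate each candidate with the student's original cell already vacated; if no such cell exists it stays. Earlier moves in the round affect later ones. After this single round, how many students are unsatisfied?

2

Initially unsatisfied (in order): (1,1), (1,2), (1,5), (2,3), (4,3).
  (1,1) → (3,2).
  (1,2) → (1,1).
  (1,5) → (1,2).
  (2,3): now satisfied by earlier moves; stays.
  (4,3): no empty cell satisfies it; stays.
Resulting grid:
2 1 1 2 -
2 1 1 2 2
2 1 2 - -
2 2 1 2 2
Unsatisfied now: (1,1), (4,3).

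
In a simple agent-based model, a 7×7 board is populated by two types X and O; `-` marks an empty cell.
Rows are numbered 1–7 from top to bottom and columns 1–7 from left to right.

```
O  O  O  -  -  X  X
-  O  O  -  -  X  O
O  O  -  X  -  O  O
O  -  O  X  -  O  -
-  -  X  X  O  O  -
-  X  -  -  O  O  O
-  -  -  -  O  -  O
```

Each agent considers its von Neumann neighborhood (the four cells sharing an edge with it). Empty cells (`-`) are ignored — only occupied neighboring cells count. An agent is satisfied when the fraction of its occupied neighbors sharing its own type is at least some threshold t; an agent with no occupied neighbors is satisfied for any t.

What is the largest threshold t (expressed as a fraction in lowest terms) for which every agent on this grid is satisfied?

(1,1)O 1/1
(1,2)O 3/3
(1,3)O 2/2
(1,6)X 2/2
(1,7)X 1/2
(2,2)O 3/3
(2,3)O 2/2
(2,6)X 1/3
(2,7)O 1/3
(3,1)O 2/2
(3,2)O 2/2
(3,4)X 1/1
(3,6)O 2/3
(3,7)O 2/2
(4,1)O 1/1
(4,3)O 0/2
(4,4)X 2/3
(4,6)O 2/2
(5,3)X 1/2
(5,4)X 2/3
(5,5)O 2/3
(5,6)O 3/3
(6,2)X — no occupied neighbors
(6,5)O 3/3
(6,6)O 3/3
(6,7)O 2/2
(7,5)O 1/1
(7,7)O 1/1
The smallest same-type fraction is 0/2 at (4,3), which reduces to 0/1. Any threshold above that leaves this agent unsatisfied.

0/1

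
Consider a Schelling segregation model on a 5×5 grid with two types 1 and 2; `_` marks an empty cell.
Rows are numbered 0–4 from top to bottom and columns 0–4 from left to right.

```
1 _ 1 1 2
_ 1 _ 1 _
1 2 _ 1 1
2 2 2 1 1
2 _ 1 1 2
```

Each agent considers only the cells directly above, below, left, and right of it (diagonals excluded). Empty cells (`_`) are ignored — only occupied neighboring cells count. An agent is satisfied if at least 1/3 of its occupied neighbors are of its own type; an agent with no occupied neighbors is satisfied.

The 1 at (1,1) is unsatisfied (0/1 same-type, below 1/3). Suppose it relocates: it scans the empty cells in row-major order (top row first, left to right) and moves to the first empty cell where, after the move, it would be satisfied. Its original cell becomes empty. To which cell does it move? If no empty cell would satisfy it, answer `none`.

Vacating (1,1). Empty cells in order:
  (0,1): 2/2 same-type → satisfied — stop here.

(0,1)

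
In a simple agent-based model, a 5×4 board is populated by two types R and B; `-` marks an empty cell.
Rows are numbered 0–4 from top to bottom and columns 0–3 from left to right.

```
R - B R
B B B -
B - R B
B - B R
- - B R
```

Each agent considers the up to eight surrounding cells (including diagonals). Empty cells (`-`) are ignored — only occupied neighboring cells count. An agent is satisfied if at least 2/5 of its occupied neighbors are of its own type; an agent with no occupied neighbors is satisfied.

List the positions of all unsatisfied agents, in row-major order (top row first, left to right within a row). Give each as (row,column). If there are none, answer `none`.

(0,0), (0,3), (2,2), (4,2), (4,3)

Row 0: (0,0)R 0/2 unhappy · (0,2)B 2/3 ok · (0,3)R 0/2 unhappy
Row 1: (1,0)B 2/3 ok · (1,1)B 4/6 ok · (1,2)B 3/5 ok
Row 2: (2,0)B 3/3 ok · (2,2)R 1/5 unhappy · (2,3)B 2/4 ok
Row 3: (3,0)B 1/1 ok · (3,2)B 2/5 ok · (3,3)R 2/5 ok
Row 4: (4,2)B 1/3 unhappy · (4,3)R 1/3 unhappy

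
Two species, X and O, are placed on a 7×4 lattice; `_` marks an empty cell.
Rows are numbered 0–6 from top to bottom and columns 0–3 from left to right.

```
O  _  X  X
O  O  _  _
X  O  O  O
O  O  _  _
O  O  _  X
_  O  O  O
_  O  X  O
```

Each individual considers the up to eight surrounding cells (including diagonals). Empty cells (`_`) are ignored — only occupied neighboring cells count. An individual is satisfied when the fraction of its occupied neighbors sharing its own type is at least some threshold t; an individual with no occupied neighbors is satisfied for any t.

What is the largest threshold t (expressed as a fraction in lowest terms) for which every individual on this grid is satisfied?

Row 0: (0,0)O 2/2 · (0,2)X 1/2 · (0,3)X 1/1
Row 1: (1,0)O 3/4 · (1,1)O 4/6
Row 2: (2,0)X 0/5 · (2,1)O 5/6 · (2,2)O 4/4 · (2,3)O 1/1
Row 3: (3,0)O 4/5 · (3,1)O 5/6
Row 4: (4,0)O 4/4 · (4,1)O 5/5 · (4,3)X 0/2
Row 5: (5,1)O 4/5 · (5,2)O 5/7 · (5,3)O 2/4
Row 6: (6,1)O 2/3 · (6,2)X 0/5 · (6,3)O 2/3
The smallest same-type fraction is 0/5 at (2,0), which reduces to 0/1. Any threshold above that leaves this individual unsatisfied.

0/1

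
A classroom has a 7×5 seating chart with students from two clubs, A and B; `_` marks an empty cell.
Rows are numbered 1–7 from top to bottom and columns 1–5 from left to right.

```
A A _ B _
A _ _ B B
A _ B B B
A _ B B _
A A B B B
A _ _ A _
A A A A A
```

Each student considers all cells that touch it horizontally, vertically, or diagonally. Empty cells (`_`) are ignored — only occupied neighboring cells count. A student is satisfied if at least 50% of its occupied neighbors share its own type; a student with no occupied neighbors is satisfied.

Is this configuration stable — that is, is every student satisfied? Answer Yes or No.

Row 1: (1,1)A 2/2 ok · (1,2)A 2/2 ok · (1,4)B 2/2 ok
Row 2: (2,1)A 3/3 ok · (2,4)B 5/5 ok · (2,5)B 4/4 ok
Row 3: (3,1)A 2/2 ok · (3,3)B 4/4 ok · (3,4)B 6/6 ok · (3,5)B 4/4 ok
Row 4: (4,1)A 3/3 ok · (4,3)B 5/6 ok · (4,4)B 7/7 ok
Row 5: (5,1)A 3/3 ok · (5,2)A 3/5 ok · (5,3)B 3/5 ok · (5,4)B 4/5 ok · (5,5)B 2/3 ok
Row 6: (6,1)A 4/4 ok · (6,4)A 3/6 ok
Row 7: (7,1)A 2/2 ok · (7,2)A 3/3 ok · (7,3)A 3/3 ok · (7,4)A 3/3 ok · (7,5)A 2/2 ok
All meet the threshold, so the configuration is stable.

Yes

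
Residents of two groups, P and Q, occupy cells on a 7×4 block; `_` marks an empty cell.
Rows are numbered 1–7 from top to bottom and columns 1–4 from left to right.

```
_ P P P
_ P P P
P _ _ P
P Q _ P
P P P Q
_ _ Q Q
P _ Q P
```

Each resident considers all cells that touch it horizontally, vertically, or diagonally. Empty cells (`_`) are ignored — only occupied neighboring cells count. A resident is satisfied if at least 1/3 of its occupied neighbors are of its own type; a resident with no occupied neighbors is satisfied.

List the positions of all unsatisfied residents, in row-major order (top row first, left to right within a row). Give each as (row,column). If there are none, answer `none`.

(1,2)P 3/3 ✓
(1,3)P 5/5 ✓
(1,4)P 3/3 ✓
(2,2)P 4/4 ✓
(2,3)P 6/6 ✓
(2,4)P 4/4 ✓
(3,1)P 2/3 ✓
(3,4)P 3/3 ✓
(4,1)P 3/4 ✓
(4,2)Q 0/5 ✗
(4,4)P 2/3 ✓
(5,1)P 2/3 ✓
(5,2)P 3/5 ✓
(5,3)P 2/6 ✓
(5,4)Q 2/4 ✓
(6,3)Q 3/6 ✓
(6,4)Q 3/5 ✓
(7,1)P 0/0 ✓
(7,3)Q 2/3 ✓
(7,4)P 0/3 ✗

(4,2), (7,4)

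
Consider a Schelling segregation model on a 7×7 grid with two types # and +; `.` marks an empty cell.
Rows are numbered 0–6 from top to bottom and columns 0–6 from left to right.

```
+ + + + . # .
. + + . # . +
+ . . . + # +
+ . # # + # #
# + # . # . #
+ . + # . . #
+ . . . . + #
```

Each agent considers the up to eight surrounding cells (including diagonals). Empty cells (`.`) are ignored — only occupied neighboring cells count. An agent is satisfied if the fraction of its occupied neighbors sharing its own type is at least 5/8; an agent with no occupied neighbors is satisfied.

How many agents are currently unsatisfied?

15

(0,0)+ 2/2 satisfied
(0,1)+ 4/4 satisfied
(0,2)+ 4/4 satisfied
(0,3)+ 2/3 satisfied
(0,5)# 1/2 not
(1,1)+ 5/5 satisfied
(1,2)+ 4/4 satisfied
(1,4)# 2/4 not
(1,6)+ 1/3 not
(2,0)+ 2/2 satisfied
(2,4)+ 1/5 not
(2,5)# 3/7 not
(2,6)+ 1/4 not
(3,0)+ 2/3 satisfied
(3,2)# 2/3 satisfied
(3,3)# 3/5 not
(3,4)+ 1/5 not
(3,5)# 4/7 not
(3,6)# 3/4 satisfied
(4,0)# 0/3 not
(4,1)+ 3/6 not
(4,2)# 3/5 not
(4,4)# 3/4 satisfied
(4,6)# 3/3 satisfied
(5,0)+ 2/3 satisfied
(5,2)+ 1/3 not
(5,3)# 2/3 satisfied
(5,6)# 2/3 satisfied
(6,0)+ 1/1 satisfied
(6,5)+ 0/2 not
(6,6)# 1/2 not
Unsatisfied: (0,5), (1,4), (1,6), (2,4), (2,5), (2,6), (3,3), (3,4), (3,5), (4,0), (4,1), (4,2), (5,2), (6,5), (6,6) — 15 in total.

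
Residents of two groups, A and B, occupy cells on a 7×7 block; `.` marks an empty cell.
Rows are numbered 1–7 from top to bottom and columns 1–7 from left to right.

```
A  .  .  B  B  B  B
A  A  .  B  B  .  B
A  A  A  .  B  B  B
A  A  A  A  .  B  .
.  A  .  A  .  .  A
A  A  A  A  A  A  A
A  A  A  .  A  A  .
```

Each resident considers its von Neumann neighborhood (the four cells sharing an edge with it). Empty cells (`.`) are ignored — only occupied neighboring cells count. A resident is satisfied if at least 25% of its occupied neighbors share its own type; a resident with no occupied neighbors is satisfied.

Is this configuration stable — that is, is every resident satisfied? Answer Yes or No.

Yes

Row 1: (1,1)A 1/1 ✓ · (1,4)B 2/2 ✓ · (1,5)B 3/3 ✓ · (1,6)B 2/2 ✓ · (1,7)B 2/2 ✓
Row 2: (2,1)A 3/3 ✓ · (2,2)A 2/2 ✓ · (2,4)B 2/2 ✓ · (2,5)B 3/3 ✓ · (2,7)B 2/2 ✓
Row 3: (3,1)A 3/3 ✓ · (3,2)A 4/4 ✓ · (3,3)A 2/2 ✓ · (3,5)B 2/2 ✓ · (3,6)B 3/3 ✓ · (3,7)B 2/2 ✓
Row 4: (4,1)A 2/2 ✓ · (4,2)A 4/4 ✓ · (4,3)A 3/3 ✓ · (4,4)A 2/2 ✓ · (4,6)B 1/1 ✓
Row 5: (5,2)A 2/2 ✓ · (5,4)A 2/2 ✓ · (5,7)A 1/1 ✓
Row 6: (6,1)A 2/2 ✓ · (6,2)A 4/4 ✓ · (6,3)A 3/3 ✓ · (6,4)A 3/3 ✓ · (6,5)A 3/3 ✓ · (6,6)A 3/3 ✓ · (6,7)A 2/2 ✓
Row 7: (7,1)A 2/2 ✓ · (7,2)A 3/3 ✓ · (7,3)A 2/2 ✓ · (7,5)A 2/2 ✓ · (7,6)A 2/2 ✓
All meet the threshold, so the configuration is stable.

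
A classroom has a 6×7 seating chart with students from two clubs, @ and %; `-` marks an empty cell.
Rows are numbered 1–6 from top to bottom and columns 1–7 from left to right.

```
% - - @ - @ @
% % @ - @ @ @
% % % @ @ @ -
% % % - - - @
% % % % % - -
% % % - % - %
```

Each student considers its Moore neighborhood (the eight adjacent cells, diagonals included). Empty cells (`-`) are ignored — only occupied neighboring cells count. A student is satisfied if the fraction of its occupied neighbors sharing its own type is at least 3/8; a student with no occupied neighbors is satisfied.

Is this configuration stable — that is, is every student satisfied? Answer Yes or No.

Row 1: (1,1)% 2/2 satisfied · (1,4)@ 2/2 satisfied · (1,6)@ 4/4 satisfied · (1,7)@ 3/3 satisfied
Row 2: (2,1)% 4/4 satisfied · (2,2)% 5/6 satisfied · (2,3)@ 2/5 satisfied · (2,5)@ 6/6 satisfied · (2,6)@ 6/6 satisfied · (2,7)@ 4/4 satisfied
Row 3: (3,1)% 5/5 satisfied · (3,2)% 7/8 satisfied · (3,3)% 4/6 satisfied · (3,4)@ 3/5 satisfied · (3,5)@ 4/4 satisfied · (3,6)@ 5/5 satisfied
Row 4: (4,1)% 5/5 satisfied · (4,2)% 8/8 satisfied · (4,3)% 6/7 satisfied · (4,7)@ 1/1 satisfied
Row 5: (5,1)% 5/5 satisfied · (5,2)% 8/8 satisfied · (5,3)% 6/6 satisfied · (5,4)% 5/5 satisfied · (5,5)% 2/2 satisfied
Row 6: (6,1)% 3/3 satisfied · (6,2)% 5/5 satisfied · (6,3)% 4/4 satisfied · (6,5)% 2/2 satisfied · (6,7)% 0/0 satisfied
All meet the threshold, so the configuration is stable.

Yes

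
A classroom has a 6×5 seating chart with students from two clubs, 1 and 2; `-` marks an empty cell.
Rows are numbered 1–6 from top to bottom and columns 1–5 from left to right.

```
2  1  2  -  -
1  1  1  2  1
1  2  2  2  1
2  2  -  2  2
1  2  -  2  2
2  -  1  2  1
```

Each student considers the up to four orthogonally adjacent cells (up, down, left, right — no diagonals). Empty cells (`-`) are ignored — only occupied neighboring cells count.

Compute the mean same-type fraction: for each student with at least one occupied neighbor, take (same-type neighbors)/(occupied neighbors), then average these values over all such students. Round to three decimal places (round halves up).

(1,1)2 0/2
(1,2)1 1/3
(1,3)2 0/2
(2,1)1 2/3
(2,2)1 3/4
(2,3)1 1/4
(2,4)2 1/3
(2,5)1 1/2
(3,1)1 1/3
(3,2)2 2/4
(3,3)2 2/3
(3,4)2 3/4
(3,5)1 1/3
(4,1)2 1/3
(4,2)2 3/3
(4,4)2 3/3
(4,5)2 2/3
(5,1)1 0/3
(5,2)2 1/2
(5,4)2 3/3
(5,5)2 2/3
(6,1)2 0/1
(6,3)1 0/1
(6,4)2 1/3
(6,5)1 0/2
Sum over 25 students: 0/2 + 1/3 + 0/2 + 2/3 + 3/4 + 1/4 + 1/3 + 1/2 + 1/3 + 2/4 + 2/3 + 3/4 + 1/3 + 1/3 + 3/3 + 3/3 + 2/3 + 0/3 + 1/2 + 3/3 + 2/3 + 0/1 + 0/1 + 1/3 + 0/2 = 131/12; mean = 131/12 ÷ 25 = 131/300 = 0.436666… → 0.437.

0.437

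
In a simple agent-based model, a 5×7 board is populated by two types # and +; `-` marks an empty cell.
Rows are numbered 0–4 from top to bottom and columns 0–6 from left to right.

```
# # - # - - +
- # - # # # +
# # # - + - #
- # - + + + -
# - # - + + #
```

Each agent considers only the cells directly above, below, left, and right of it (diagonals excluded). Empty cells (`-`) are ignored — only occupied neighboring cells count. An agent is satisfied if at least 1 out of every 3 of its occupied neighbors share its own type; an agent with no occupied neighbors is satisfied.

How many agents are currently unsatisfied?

Row 0: (0,0)# 1/1 ✓ · (0,1)# 2/2 ✓ · (0,3)# 1/1 ✓ · (0,6)+ 1/1 ✓
Row 1: (1,1)# 2/2 ✓ · (1,3)# 2/2 ✓ · (1,4)# 2/3 ✓ · (1,5)# 1/2 ✓ · (1,6)+ 1/3 ✓
Row 2: (2,0)# 1/1 ✓ · (2,1)# 4/4 ✓ · (2,2)# 1/1 ✓ · (2,4)+ 1/2 ✓ · (2,6)# 0/1 ✗
Row 3: (3,1)# 1/1 ✓ · (3,3)+ 1/1 ✓ · (3,4)+ 4/4 ✓ · (3,5)+ 2/2 ✓
Row 4: (4,0)# 0/0 ✓ · (4,2)# 0/0 ✓ · (4,4)+ 2/2 ✓ · (4,5)+ 2/3 ✓ · (4,6)# 0/1 ✗
Unsatisfied: (2,6), (4,6) — 2 in total.

2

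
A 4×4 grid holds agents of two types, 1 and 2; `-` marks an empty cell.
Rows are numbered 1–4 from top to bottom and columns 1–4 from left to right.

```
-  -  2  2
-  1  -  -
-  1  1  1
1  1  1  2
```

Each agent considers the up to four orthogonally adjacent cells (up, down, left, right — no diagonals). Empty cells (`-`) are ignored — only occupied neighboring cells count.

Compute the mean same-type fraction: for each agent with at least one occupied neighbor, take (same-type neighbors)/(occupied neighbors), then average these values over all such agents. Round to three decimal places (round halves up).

(1,3)2 1/1
(1,4)2 1/1
(2,2)1 1/1
(3,2)1 3/3
(3,3)1 3/3
(3,4)1 1/2
(4,1)1 1/1
(4,2)1 3/3
(4,3)1 2/3
(4,4)2 0/2
Sum over 10 agents: 1/1 + 1/1 + 1/1 + 3/3 + 3/3 + 1/2 + 1/1 + 3/3 + 2/3 + 0/2 = 49/6; mean = 49/6 ÷ 10 = 49/60 = 0.816666… → 0.817.

0.817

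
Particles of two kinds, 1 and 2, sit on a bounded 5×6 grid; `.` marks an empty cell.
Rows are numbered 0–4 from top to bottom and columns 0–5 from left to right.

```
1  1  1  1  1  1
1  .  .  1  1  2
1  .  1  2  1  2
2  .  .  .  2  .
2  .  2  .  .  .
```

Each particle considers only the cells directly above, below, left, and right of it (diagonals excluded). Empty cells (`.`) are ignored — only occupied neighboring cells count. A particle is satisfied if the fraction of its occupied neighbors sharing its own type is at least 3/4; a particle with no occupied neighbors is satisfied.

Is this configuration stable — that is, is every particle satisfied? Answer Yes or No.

No

(0,0)1 2/2 ✓
(0,1)1 2/2 ✓
(0,2)1 2/2 ✓
(0,3)1 3/3 ✓
(0,4)1 3/3 ✓
(0,5)1 1/2 ✗
(1,0)1 2/2 ✓
(1,3)1 2/3 ✗
(1,4)1 3/4 ✓
(1,5)2 1/3 ✗
(2,0)1 1/2 ✗
(2,2)1 0/1 ✗
(2,3)2 0/3 ✗
(2,4)1 1/4 ✗
(2,5)2 1/2 ✗
(3,0)2 1/2 ✗
(3,4)2 0/1 ✗
(4,0)2 1/1 ✓
(4,2)2 0/0 ✓
For instance (0,5) has only 1/2 same-type neighbors, below 3/4.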